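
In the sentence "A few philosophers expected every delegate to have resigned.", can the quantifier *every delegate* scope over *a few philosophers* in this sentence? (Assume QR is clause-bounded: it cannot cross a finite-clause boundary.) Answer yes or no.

Yes

ECM infinitives lack a CP barrier, so *every delegate* can QR over the matrix subject *a few philosophers*.
QR within a single clause is free, so the lower quantifier may take scope over the higher one.
The sentence is scopally ambiguous between *a few philosophers* > *every delegate* and *every delegate* > *a few philosophers*.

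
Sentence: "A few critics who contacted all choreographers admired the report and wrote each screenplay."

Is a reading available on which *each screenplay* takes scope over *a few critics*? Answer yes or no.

No

Structurally, *each screenplay* is inside one conjunct of the coordinate structure (*wrote each screenplay*).
Coordinate structures are islands for non-across-the-board movement, QR included.
*each screenplay* > *a few critics* would require crossing that boundary, which is illicit.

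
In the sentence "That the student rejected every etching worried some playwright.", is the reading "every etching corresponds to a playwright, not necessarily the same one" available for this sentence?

The paraphrase describes the scope ordering *every etching* > *some playwright*.
The target quantifier *every etching* is part of the sentential subject *that the student rejected every etching*.
The Sentential Subject Constraint rules out raising the quantifier out of the that-clause subject.
*every etching* is confined to the island and cannot take scope over *some playwright*.

No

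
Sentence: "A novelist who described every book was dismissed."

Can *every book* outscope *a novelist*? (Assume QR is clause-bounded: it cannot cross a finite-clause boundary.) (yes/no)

No

The DP *every book* is contained in the relative clause *who described every book*.
A relative clause is a scope island — quantifier raising cannot cross its boundary.
*every book* > *a novelist* would require crossing that boundary, which is illicit.
(Only the surface reading survives: one fixed novelist with respect to all the relevant books.)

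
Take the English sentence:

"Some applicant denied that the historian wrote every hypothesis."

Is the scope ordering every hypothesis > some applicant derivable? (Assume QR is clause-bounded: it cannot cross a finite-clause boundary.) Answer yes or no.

No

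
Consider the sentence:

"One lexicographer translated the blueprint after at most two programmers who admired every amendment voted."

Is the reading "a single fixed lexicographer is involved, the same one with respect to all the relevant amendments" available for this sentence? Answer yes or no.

This is the *one lexicographer* > *every amendment* reading.
That is the surface-scope ordering, which is always one of the available readings — island constraints only ever restrict inverse scope.

Yes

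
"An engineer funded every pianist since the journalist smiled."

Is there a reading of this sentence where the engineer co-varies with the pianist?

Yes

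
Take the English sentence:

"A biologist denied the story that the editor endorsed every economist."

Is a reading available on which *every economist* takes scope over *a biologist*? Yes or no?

No

*every economist* occurs within the complex NP *the story that the editor endorsed every economist*.
Since the clause is the complement of a nominal head, the CNPC blocks scope extraction.
*every economist* is confined to the island and cannot take scope over *a biologist*.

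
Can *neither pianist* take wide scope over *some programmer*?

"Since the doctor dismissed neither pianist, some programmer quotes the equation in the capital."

No

*neither pianist* occurs within the adjunct clause *since the doctor dismissed neither pianist*.
Adjunct clauses are scope islands: a quantifier inside an adjunct cannot raise into the matrix clause.
*neither pianist* is confined to the island and cannot take scope over *some programmer*.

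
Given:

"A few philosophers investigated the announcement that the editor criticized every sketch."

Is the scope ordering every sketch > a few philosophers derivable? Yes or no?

No

*every sketch* sits inside the complex NP *the announcement that the editor criticized every sketch*.
The Complex NP Constraint bars QR out of the complement clause of a noun.
So *every sketch* cannot raise high enough to outscope *a few philosophers*; only the surface ordering *a few philosophers* > *every sketch* is available.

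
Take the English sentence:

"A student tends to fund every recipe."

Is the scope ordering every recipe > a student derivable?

Yes

The matrix predicate is a raising verb, whose infinitival complement is not a scope island — *every recipe* can QR into the matrix clause.
Clause-internal QR can adjoin the lower DP above the subject, yielding the inverse reading.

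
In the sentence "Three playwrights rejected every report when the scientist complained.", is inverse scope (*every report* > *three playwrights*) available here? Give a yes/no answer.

The adjunct clause does not contain *every report*, which is the matrix object.
No island intervenes, so both surface and inverse scope are derivable.

Yes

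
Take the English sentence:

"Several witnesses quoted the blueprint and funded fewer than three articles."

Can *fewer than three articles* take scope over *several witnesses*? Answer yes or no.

Structurally, *fewer than three articles* is inside one conjunct of the coordinate structure (*funded fewer than three articles*).
The Coordinate Structure Constraint blocks movement (including QR) out of a single conjunct.
So *fewer than three articles* cannot raise to a position above *several witnesses*.

No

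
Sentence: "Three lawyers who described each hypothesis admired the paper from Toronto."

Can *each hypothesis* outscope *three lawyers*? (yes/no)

No

Structurally, *each hypothesis* is inside the relative clause *who described each hypothesis*.
Relative clauses block scope extraction: QR cannot target a position outside the modified NP.
So the wide-scope reading for *each hypothesis* is blocked.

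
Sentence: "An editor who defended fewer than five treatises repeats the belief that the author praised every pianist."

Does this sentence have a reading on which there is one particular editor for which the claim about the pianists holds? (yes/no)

This is the *an editor* > *every pianist* reading.
Nothing needs to raise for *an editor* > *every pianist*, so no island constraint is at stake.

Yes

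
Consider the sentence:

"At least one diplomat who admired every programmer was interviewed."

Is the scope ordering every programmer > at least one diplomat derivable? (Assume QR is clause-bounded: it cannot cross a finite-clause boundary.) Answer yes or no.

No

*every programmer* occurs within the relative clause *who admired every programmer*.
Relative clauses block scope extraction: QR cannot target a position outside the modified NP.
The inverse ordering *every programmer* > *at least one diplomat* is therefore underivable.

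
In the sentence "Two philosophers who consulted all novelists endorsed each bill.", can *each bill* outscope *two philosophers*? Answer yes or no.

Yes

The relative clause *who consulted all novelists* modifies *two philosophers*, but *each bill* is not inside that relative clause — it is an argument of the matrix verb.
No island intervenes, so both surface and inverse scope are derivable.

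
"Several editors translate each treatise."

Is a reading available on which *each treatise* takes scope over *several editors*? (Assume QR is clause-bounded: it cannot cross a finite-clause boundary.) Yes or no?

Yes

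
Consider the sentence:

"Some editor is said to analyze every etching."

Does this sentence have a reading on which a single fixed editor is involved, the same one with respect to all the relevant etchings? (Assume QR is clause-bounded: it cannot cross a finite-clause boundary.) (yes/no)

Yes

The described interpretation is the *some editor* > *every etching* scoping.
That is the surface-scope ordering, which is always one of the available readings — island constraints only ever restrict inverse scope.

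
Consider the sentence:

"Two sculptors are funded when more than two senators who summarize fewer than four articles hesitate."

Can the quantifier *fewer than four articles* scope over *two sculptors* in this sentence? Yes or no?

No

*fewer than four articles* sits inside the relative clause *who summarize fewer than four articles*, which is itself inside the adjunct *when more than two senators who summarize fewer than four articles hesitate*.
Even if one barrier were somehow void, the other would still block QR.
*fewer than four articles* is confined to the island and cannot take scope over *two sculptors*.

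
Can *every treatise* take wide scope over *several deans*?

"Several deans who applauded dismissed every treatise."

Although the sentence contains a relative clause (*who applauded*), *every treatise* is outside it, in the matrix VP.
No island intervenes, so both surface and inverse scope are derivable.

Yes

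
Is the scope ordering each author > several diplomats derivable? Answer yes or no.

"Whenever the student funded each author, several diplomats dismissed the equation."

*each author* is embedded in the adjunct clause *whenever the student funded each author*.
Adverbial clauses are not L-marked, so they are barriers for QR — the quantifier cannot escape the adjunct.
*each author* is confined to the island and cannot take scope over *several diplomats*.

No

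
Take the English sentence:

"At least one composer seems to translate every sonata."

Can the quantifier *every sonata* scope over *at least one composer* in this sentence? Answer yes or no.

*every sonata* is inside a raising infinitive, which is transparent to QR (no CP barrier), so it behaves as a matrix argument.
Since no island is crossed, the inverse ordering is licensed alongside surface scope.

Yes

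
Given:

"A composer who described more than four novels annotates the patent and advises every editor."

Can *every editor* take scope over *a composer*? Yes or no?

No

The DP *every editor* is contained in one conjunct of the coordinate structure (*advises every editor*).
QR out of a conjunct would have to apply non-ATB, which the CSC forbids.
*every editor* is confined to the island and cannot take scope over *a composer*.
(Only the surface reading survives: one fixed composer with respect to all the relevant editors.)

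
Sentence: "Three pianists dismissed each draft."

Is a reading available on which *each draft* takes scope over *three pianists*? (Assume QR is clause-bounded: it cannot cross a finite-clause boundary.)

Yes

*each draft* is the matrix object and *three pianists* the matrix subject; the two are clausemates.
Ordinary QR to a clause-peripheral position gives the wide-scope LF for the lower DP.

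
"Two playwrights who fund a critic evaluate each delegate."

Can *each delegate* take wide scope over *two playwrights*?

Yes

Although the sentence contains a relative clause (*who fund a critic*), *each delegate* is outside it, in the matrix VP.
Nothing blocks QR of the lower DP to a position above the higher one, so inverse scope is available.
So *each delegate* > *two playwrights* is among the available readings.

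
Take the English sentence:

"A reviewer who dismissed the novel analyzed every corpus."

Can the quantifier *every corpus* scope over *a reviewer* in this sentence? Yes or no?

Although the sentence contains a relative clause (*who dismissed the novel*), *every corpus* is outside it, in the matrix VP.
Nothing blocks QR of the lower DP to a position above the higher one, so inverse scope is available.
Both orderings are possible: *a reviewer* > *every corpus* and *every corpus* > *a reviewer*.

Yes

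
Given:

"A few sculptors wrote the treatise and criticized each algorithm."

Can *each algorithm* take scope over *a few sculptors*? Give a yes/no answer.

No

*each algorithm* is embedded in one conjunct of the coordinate structure (*criticized each algorithm*).
A quantifier cannot raise out of one conjunct of a coordination across the whole coordinate structure — the CSC applies to QR.
So *each algorithm* cannot raise high enough to outscope *a few sculptors*; only the surface ordering *a few sculptors* > *each algorithm* is available.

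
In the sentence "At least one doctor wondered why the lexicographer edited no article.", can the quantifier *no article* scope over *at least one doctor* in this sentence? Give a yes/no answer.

No

The target quantifier *no article* is part of the embedded question *why the lexicographer edited no article*.
The wh-island constraint blocks QR out of an embedded interrogative.
*no article* is confined to the island and cannot take scope over *at least one doctor*.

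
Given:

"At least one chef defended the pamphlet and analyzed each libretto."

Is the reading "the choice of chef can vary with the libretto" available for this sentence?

No

The described interpretation is the *each libretto* > *at least one chef* scoping.
The target quantifier *each libretto* is part of one conjunct of the coordinate structure (*analyzed each libretto*).
QR out of a conjunct would have to apply non-ATB, which the CSC forbids.
So the wide-scope reading for *each libretto* is blocked.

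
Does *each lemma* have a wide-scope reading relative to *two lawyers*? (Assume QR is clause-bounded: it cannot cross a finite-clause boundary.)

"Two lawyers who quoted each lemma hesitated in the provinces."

The DP *each lemma* is contained in the relative clause *who quoted each lemma*.
QR out of a relative clause is ruled out by the relative-clause island constraint.
So *each lemma* cannot raise to a position above *two lawyers*.

No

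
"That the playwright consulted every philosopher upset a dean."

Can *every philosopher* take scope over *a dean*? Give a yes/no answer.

*every philosopher* occurs within the sentential subject *that the playwright consulted every philosopher*.
Sentential subjects are islands: a quantifier inside the subject clause cannot raise over the matrix predicate.
*every philosopher* is confined to the island and cannot take scope over *a dean*.

No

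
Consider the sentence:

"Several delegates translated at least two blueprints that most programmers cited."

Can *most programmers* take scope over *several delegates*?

No

*most programmers* occurs within the relative clause *that most programmers cited* modifying *at least two blueprints*.
Relative clauses block scope extraction: QR cannot target a position outside the modified NP.
There is no licit LF on which *most programmers* c-commands *several delegates*.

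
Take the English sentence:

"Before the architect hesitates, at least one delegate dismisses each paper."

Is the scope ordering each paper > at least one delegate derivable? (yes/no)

Yes

The adjunct clause does not contain *each paper*, which is the matrix object.
Since no island is crossed, the inverse ordering is licensed alongside surface scope.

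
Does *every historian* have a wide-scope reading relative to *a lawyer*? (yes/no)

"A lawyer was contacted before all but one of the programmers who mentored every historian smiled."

Structurally, *every historian* is inside the relative clause *who mentored every historian*, which is itself inside the adjunct *before all but one of the programmers who mentored every historian smiled*.
Two island boundaries intervene — the relative clause and the adjunct. Either alone would block QR.
Hence only narrow scope for *every historian* (under *a lawyer*) survives.

No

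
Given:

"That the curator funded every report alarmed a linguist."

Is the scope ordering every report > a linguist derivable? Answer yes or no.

No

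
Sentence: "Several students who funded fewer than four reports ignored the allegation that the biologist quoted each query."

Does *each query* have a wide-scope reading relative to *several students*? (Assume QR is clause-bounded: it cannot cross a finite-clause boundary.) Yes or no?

*each query* sits inside the complex NP *the allegation that the biologist quoted each query*.
Noun-complement clauses are scope islands (the Complex NP Constraint): a quantifier inside one cannot scope into the matrix.
*each query* > *several students* would require crossing that boundary, which is illicit.

No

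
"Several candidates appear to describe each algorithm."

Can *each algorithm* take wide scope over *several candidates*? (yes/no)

Yes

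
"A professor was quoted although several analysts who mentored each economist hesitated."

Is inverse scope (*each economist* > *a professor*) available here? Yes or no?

The DP *each economist* is contained in the relative clause *who mentored each economist*, which is itself inside the adjunct *although several analysts who mentored each economist hesitated*.
Nested islands: the RC island is itself inside an adjunct island, so wide scope is doubly excluded.
So the wide-scope reading for *each economist* is blocked.
(Only the surface reading survives: one fixed professor with respect to all the relevant economists.)

No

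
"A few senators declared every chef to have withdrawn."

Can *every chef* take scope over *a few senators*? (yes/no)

Yes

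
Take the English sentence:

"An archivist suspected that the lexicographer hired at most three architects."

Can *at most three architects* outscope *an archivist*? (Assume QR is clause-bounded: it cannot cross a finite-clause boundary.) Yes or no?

No

The DP *at most three architects* is contained in the finite complement clause *that the lexicographer hired at most three architects*.
Finite CP is the ceiling for QR here, by assumption.
So *at most three architects* cannot raise to a position above *an archivist*.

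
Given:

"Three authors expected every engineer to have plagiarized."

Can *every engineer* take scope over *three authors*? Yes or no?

ECM infinitives lack a CP barrier, so *every engineer* can QR over the matrix subject *three authors*.
Nothing blocks QR of the lower DP to a position above the higher one, so inverse scope is available.

Yes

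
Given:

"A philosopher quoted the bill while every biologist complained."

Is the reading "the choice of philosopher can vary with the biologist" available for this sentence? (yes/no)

The paraphrase describes the scope ordering *every biologist* > *a philosopher*.
*every biologist* sits inside the adjunct clause *while every biologist complained*.
Scope out of an adjunct clause is unavailable: QR respects the adjunct-island constraint.
*every biologist* is confined to the island and cannot take scope over *a philosopher*.

No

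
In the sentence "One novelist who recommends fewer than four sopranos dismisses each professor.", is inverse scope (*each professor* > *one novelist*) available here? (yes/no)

Yes

Although the sentence contains a relative clause (*who recommends fewer than four sopranos*), *each professor* is outside it, in the matrix VP.
Clause-internal QR can adjoin the lower DP above the subject, yielding the inverse reading.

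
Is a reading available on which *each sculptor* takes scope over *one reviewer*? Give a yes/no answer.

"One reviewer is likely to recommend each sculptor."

Infinitival complements of raising predicates do not block QR; *each sculptor* and *one reviewer* are effectively clausemates.
Clause-internal QR can adjoin the lower DP above the subject, yielding the inverse reading.
The sentence is scopally ambiguous between *one reviewer* > *each sculptor* and *each sculptor* > *one reviewer*.

Yes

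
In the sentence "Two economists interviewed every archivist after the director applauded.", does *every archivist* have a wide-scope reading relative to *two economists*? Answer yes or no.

Neither queried DP is inside the adjunct, so the adjunct-island constraint does not apply.
No island intervenes, so both surface and inverse scope are derivable.
So *every archivist* > *two economists* is among the available readings.

Yes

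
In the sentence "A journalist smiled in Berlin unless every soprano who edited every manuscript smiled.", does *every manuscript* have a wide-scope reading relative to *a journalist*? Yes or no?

*every manuscript* sits inside the relative clause *who edited every manuscript*, which is itself inside the adjunct *unless every soprano who edited every manuscript smiled*.
Two island boundaries intervene — the relative clause and the adjunct. Either alone would block QR.
Hence only narrow scope for *every manuscript* (under *a journalist*) survives.

No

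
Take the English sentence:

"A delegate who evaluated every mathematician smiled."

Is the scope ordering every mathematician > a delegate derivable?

No

The target quantifier *every mathematician* is part of the relative clause *who evaluated every mathematician*.
QR out of a relative clause is ruled out by the relative-clause island constraint.
So *every mathematician* cannot raise high enough to outscope *a delegate*; only the surface ordering *a delegate* > *every mathematician* is available.
(Only the surface reading survives: one fixed delegate with respect to all the relevant mathematicians.)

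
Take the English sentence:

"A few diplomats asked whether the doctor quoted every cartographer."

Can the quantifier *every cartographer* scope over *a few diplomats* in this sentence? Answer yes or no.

No

The DP *every cartographer* is contained in the embedded question *whether the doctor quoted every cartographer*.
Embedded questions are wh-islands: a quantifier inside an indirect question cannot QR into the matrix clause.
So *every cartographer* cannot raise to a position above *a few diplomats*.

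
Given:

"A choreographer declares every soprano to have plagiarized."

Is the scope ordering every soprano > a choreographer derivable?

Yes

This is an ECM construction: *every soprano* is the infinitival subject, Case-marked by the matrix verb, and the infinitive is transparent for QR.
With no island boundary between them, the object can take inverse scope over the subject via ordinary QR within the clause.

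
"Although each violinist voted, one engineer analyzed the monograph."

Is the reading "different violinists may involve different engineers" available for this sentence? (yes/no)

No

The paraphrase describes the scope ordering *each violinist* > *one engineer*.
*each violinist* occurs within the adjunct clause *although each violinist voted*.
Since the clause is an adjunct (not a complement), the Adjunct Condition blocks QR across its edge.
There is no licit LF on which *each violinist* c-commands *one engineer*.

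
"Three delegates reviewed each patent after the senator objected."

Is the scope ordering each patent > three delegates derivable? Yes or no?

Yes

*each patent* is a matrix argument; the adjunct is an island but the target quantifier is outside it.
No island intervenes, so both surface and inverse scope are derivable.
The sentence is scopally ambiguous between *three delegates* > *each patent* and *each patent* > *three delegates*.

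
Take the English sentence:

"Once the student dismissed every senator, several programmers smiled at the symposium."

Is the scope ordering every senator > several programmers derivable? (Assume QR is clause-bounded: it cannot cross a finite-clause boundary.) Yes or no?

The DP *every senator* is contained in the adjunct clause *once the student dismissed every senator*.
Since the clause is an adjunct (not a complement), the Adjunct Condition blocks QR across its edge.
There is no licit LF on which *every senator* c-commands *several programmers*.

No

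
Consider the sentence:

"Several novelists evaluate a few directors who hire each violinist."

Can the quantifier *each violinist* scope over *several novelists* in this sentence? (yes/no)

No

The DP *each violinist* is contained in the relative clause *who hire each violinist* modifying *a few directors*.
Relative clauses block scope extraction: QR cannot target a position outside the modified NP.
*each violinist* is confined to the island and cannot take scope over *several novelists*.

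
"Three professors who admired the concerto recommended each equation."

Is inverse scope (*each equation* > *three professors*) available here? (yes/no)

The relative clause *who admired the concerto* modifies *three professors*, but *each equation* is not inside that relative clause — it is an argument of the matrix verb.
Ordinary QR to a clause-peripheral position gives the wide-scope LF for the lower DP.

Yes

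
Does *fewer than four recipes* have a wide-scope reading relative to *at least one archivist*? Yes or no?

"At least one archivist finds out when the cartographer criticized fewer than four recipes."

The target quantifier *fewer than four recipes* is part of the embedded question *when the cartographer criticized fewer than four recipes*.
An indirect question is a wh-island; the filled [Spec,CP] blocks QR across the CP edge.
So *fewer than four recipes* cannot raise to a position above *at least one archivist*.
(Only the surface reading survives: one fixed archivist with respect to all the relevant recipes.)

No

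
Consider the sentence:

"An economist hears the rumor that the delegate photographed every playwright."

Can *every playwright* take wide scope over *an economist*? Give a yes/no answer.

No

*every playwright* occurs within the complex NP *the rumor that the delegate photographed every playwright*.
Since the clause is the complement of a nominal head, the CNPC blocks scope extraction.
There is no licit LF on which *every playwright* c-commands *an economist*.
(Only the surface reading survives: one fixed economist with respect to all the relevant playwrights.)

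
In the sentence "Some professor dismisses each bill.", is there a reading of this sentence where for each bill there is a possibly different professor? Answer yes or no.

Yes

The paraphrase describes the scope ordering *each bill* > *some professor*.
*each bill* is the matrix object and *some professor* the matrix subject; the two are clausemates.
Clause-internal QR can adjoin the lower DP above the subject, yielding the inverse reading.
The sentence is scopally ambiguous between *some professor* > *each bill* and *each bill* > *some professor*.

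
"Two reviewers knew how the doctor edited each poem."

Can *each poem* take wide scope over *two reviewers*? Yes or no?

Structurally, *each poem* is inside the embedded question *how the doctor edited each poem*.
Embedded questions are wh-islands: a quantifier inside an indirect question cannot QR into the matrix clause.
*each poem* is confined to the island and cannot take scope over *two reviewers*.

No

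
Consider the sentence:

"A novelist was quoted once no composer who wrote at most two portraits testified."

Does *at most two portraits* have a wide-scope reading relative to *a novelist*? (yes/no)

Structurally, *at most two portraits* is inside the relative clause *who wrote at most two portraits*, which is itself inside the adjunct *once no composer who wrote at most two portraits testified*.
Two island boundaries intervene — the relative clause and the adjunct. Either alone would block QR.
So *at most two portraits* cannot raise high enough to outscope *a novelist*; only the surface ordering *a novelist* > *at most two portraits* is available.

No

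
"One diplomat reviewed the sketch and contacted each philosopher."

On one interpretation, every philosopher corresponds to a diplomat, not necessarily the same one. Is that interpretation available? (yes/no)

No

The described interpretation is the *each philosopher* > *one diplomat* scoping.
The target quantifier *each philosopher* is part of one conjunct of the coordinate structure (*contacted each philosopher*).
The Coordinate Structure Constraint blocks movement (including QR) out of a single conjunct.
So *each philosopher* cannot raise high enough to outscope *one diplomat*; only the surface ordering *one diplomat* > *each philosopher* is available.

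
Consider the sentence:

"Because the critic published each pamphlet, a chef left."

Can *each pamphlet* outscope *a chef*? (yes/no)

No

*each pamphlet* is embedded in the adjunct clause *because the critic published each pamphlet*.
Scope out of an adjunct clause is unavailable: QR respects the adjunct-island constraint.
There is no licit LF on which *each pamphlet* c-commands *a chef*.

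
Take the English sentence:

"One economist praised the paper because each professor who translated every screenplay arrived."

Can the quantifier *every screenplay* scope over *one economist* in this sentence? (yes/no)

No

Structurally, *every screenplay* is inside the relative clause *who translated every screenplay*, which is itself inside the adjunct *because each professor who translated every screenplay arrived*.
Two island boundaries intervene — the relative clause and the adjunct. Either alone would block QR.
*every screenplay* > *one economist* would require crossing that boundary, which is illicit.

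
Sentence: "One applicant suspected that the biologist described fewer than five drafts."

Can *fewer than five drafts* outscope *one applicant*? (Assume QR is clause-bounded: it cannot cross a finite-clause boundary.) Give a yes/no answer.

The DP *fewer than five drafts* is contained in the finite complement clause *that the biologist described fewer than five drafts*.
Given the clause-boundedness assumption, QR cannot cross the finite CP into the matrix.
The inverse ordering *fewer than five drafts* > *one applicant* is therefore underivable.

No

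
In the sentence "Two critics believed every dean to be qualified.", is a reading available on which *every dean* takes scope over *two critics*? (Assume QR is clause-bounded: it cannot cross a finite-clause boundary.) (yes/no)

ECM infinitives lack a CP barrier, so *every dean* can QR over the matrix subject *two critics*.
No island intervenes, so both surface and inverse scope are derivable.
The sentence is scopally ambiguous between *two critics* > *every dean* and *every dean* > *two critics*.

Yes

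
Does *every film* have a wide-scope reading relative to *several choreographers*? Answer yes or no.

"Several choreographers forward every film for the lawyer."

Yes

*every film* is the matrix object and *several choreographers* the matrix subject; the two are clausemates.
Clause-internal QR can adjoin the lower DP above the subject, yielding the inverse reading.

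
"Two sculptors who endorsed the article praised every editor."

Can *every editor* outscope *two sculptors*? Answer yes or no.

Yes

*every editor* sits in the matrix clause, not in the relative clause on *two sculptors*.
Ordinary QR to a clause-peripheral position gives the wide-scope LF for the lower DP.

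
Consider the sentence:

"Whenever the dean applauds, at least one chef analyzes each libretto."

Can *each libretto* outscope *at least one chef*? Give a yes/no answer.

Yes

The adjunct island is irrelevant here — *each libretto* and *at least one chef* are both in the matrix clause.
Nothing blocks QR of the lower DP to a position above the higher one, so inverse scope is available.
So *each libretto* > *at least one chef* is among the available readings.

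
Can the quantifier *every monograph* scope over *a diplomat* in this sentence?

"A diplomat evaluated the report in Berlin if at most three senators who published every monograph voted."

No

*every monograph* occurs within the relative clause *who published every monograph*, which is itself inside the adjunct *if at most three senators who published every monograph voted*.
Both the relative clause and the enclosing adjunct are scope islands; QR cannot cross either.
So *every monograph* cannot raise high enough to outscope *a diplomat*; only the surface ordering *a diplomat* > *every monograph* is available.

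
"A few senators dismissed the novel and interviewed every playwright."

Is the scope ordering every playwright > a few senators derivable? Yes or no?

The DP *every playwright* is contained in one conjunct of the coordinate structure (*interviewed every playwright*).
Asymmetric QR out of one conjunct violates the Coordinate Structure Constraint.
*every playwright* is confined to the island and cannot take scope over *a few senators*.

No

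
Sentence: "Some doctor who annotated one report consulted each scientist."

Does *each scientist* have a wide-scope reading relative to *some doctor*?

Yes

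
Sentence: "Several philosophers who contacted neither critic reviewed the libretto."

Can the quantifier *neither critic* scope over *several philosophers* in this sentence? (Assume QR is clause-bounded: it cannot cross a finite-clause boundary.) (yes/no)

No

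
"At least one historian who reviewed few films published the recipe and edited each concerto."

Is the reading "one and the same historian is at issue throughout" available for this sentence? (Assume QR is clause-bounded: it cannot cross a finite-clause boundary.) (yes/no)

Yes

This is the *at least one historian* > *each concerto* reading.
Surface scope (*at least one historian* > *each concerto*) is always derivable; islands only block QR, not in-situ interpretation.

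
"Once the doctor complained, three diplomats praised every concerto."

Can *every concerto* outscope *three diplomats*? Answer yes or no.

Yes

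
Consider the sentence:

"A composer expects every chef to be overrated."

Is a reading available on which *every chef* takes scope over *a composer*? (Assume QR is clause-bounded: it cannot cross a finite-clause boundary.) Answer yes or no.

Yes

This is an ECM construction: *every chef* is the infinitival subject, Case-marked by the matrix verb, and the infinitive is transparent for QR.
Ordinary QR to a clause-peripheral position gives the wide-scope LF for the lower DP.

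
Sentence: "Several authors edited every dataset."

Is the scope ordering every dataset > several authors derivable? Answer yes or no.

*several authors* and *every dataset* are co-arguments of the matrix verb, with nothing but a clause-internal boundary between them.
Clause-internal QR can adjoin the lower DP above the subject, yielding the inverse reading.

Yes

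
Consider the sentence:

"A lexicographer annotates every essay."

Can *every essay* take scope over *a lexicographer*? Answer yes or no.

Yes

*every essay* is the matrix object and *a lexicographer* the matrix subject; the two are clausemates.
QR within a single clause is free, so the lower quantifier may take scope over the higher one.
The sentence is scopally ambiguous between *a lexicographer* > *every essay* and *every essay* > *a lexicographer*.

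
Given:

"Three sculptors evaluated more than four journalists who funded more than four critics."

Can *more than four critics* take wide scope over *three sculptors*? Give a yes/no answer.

No

*more than four critics* occurs within the relative clause *who funded more than four critics* modifying *more than four journalists*.
QR out of a relative clause is ruled out by the relative-clause island constraint.
So *more than four critics* cannot raise high enough to outscope *three sculptors*; only the surface ordering *three sculptors* > *more than four critics* is available.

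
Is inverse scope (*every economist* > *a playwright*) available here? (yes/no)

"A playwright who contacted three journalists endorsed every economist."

*every economist* is a matrix argument; only *a playwright* is modified by the relative clause *who contacted three journalists*, so the RC island is irrelevant to the target quantifier.
No island intervenes, so both surface and inverse scope are derivable.

Yes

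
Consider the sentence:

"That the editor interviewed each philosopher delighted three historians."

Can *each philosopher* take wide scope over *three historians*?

No

*each philosopher* is embedded in the sentential subject *that the editor interviewed each philosopher*.
The Sentential Subject Constraint rules out raising the quantifier out of the that-clause subject.
The ordering *each philosopher* > *three historians* is therefore underivable.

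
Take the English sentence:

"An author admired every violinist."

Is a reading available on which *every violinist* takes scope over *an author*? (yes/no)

Yes

*every violinist* and *an author* are in the same minimal clause.
No island intervenes, so both surface and inverse scope are derivable.
The sentence is scopally ambiguous between *an author* > *every violinist* and *every violinist* > *an author*.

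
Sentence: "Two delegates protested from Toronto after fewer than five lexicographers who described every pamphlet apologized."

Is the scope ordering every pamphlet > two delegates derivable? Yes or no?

*every pamphlet* sits inside the relative clause *who described every pamphlet*, which is itself inside the adjunct *after fewer than five lexicographers who described every pamphlet apologized*.
Both the relative clause and the enclosing adjunct are scope islands; QR cannot cross either.
There is no licit LF on which *every pamphlet* c-commands *two delegates*.

No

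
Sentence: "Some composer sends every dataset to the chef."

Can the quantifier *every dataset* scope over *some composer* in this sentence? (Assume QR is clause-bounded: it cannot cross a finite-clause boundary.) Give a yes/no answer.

*every dataset* and *some composer* are in the same minimal clause.
With no island boundary between them, the object can take inverse scope over the subject via ordinary QR within the clause.

Yes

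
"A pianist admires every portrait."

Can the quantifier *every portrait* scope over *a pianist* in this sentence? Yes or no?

Yes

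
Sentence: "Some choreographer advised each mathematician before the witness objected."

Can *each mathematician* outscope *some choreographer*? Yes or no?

Yes

The adjunct island is irrelevant here — *each mathematician* and *some choreographer* are both in the matrix clause.
Ordinary QR to a clause-peripheral position gives the wide-scope LF for the lower DP.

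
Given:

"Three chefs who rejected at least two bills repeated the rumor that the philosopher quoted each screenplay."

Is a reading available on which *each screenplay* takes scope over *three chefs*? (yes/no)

No

The target quantifier *each screenplay* is part of the complex NP *the rumor that the philosopher quoted each screenplay*.
Since the clause is the complement of a nominal head, the CNPC blocks scope extraction.
The inverse ordering *each screenplay* > *three chefs* is therefore underivable.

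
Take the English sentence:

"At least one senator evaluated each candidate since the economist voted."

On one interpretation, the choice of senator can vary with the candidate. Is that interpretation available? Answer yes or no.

This is the *each candidate* > *at least one senator* reading.
Neither queried DP is inside the adjunct, so the adjunct-island constraint does not apply.
No island intervenes, so both surface and inverse scope are derivable.
The sentence is scopally ambiguous between *at least one senator* > *each candidate* and *each candidate* > *at least one senator*.

Yes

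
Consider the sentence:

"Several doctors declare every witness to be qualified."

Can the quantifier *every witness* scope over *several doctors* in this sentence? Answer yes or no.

*every witness* is the subject of an ECM infinitive — the infinitival complement of an ECM verb is not a scope island, so *every witness* can raise into the matrix clause.
No island intervenes, so both surface and inverse scope are derivable.

Yes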